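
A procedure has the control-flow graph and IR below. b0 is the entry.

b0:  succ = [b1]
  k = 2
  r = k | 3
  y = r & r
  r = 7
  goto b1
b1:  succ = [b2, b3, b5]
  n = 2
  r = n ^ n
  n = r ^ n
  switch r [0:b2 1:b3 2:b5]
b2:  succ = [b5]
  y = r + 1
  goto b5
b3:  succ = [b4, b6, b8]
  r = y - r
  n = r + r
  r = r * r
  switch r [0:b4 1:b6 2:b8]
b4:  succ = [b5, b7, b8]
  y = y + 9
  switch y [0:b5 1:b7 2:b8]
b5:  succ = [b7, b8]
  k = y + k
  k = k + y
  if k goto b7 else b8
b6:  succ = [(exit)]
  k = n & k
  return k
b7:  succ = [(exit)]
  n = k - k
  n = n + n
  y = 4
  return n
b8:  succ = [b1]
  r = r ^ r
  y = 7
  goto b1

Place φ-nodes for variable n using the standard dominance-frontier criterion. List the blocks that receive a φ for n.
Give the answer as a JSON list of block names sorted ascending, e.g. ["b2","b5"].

Answer: ["b1", "b5", "b7", "b8"]

Analysis:
idom tree: b1←b0 b2←b1 b3←b1 b4←b3 b5←b1 b6←b3 b7←b1 b8←b1
Dom∩ at merges:
  b1: preds {b0,b8}: {b0} ∩ {b0,b1,b8} = {b0}; idom=b0
  b5: preds {b1,b2,b4}: {b0,b1} ∩ {b0,b1,b2} ∩ {b0,b1,b3,b4} = {b0,b1}; idom=b1
  b7: preds {b4,b5}: {b0,b1,b3,b4} ∩ {b0,b1,b5} = {b0,b1}; idom=b1
  b8: preds {b3,b4,b5}: {b0,b1,b3} ∩ {b0,b1,b3,b4} ∩ {b0,b1,b5} = {b0,b1}; idom=b1

DF derivation:
  b1←b0: walk · to b0
  b1←b8: walk b8→b1 to b0
  b5←b1: walk · to b1
  b5←b2: walk b2 to b1
  b5←b4: walk b4→b3 to b1
  b7←b4: walk b4→b3 to b1
  b7←b5: walk b5 to b1
  b8←b3: walk b3 to b1
  b8←b4: walk b4→b3 to b1
  b8←b5: walk b5 to b1
  b0: DF=∅
  b1: DF={b1}
  b2: DF={b5}
  b3: DF={b5,b7,b8}
  b4: DF={b5,b7,b8}
  b5: DF={b7,b8}
  b6: DF=∅
  b7: DF=∅
  b8: DF={b1}

φ for n: defs {b1,b3,b7}
  DF⁺ = {b1,b5,b7,b8}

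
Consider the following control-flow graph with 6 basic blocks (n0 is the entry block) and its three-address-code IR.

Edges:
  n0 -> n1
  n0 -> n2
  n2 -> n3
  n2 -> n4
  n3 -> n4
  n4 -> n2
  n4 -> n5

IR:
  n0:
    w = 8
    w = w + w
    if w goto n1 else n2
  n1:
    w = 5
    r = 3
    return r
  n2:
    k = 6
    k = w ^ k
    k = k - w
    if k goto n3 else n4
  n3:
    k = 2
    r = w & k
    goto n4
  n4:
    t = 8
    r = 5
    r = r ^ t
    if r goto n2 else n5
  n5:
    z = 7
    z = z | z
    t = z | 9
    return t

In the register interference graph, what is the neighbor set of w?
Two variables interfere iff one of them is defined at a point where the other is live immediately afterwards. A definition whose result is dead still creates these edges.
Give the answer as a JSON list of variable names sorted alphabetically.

Per-block:
  n0: {w} / ∅
  n1: {r,w} / ∅
  n2: {k} / {w}
  n3: {k,r} / {w}
  n4: {r,t} / ∅
  n5: {t,z} / ∅

Liveness:
  n0: in=∅ out={w}
  n1: in=∅ out=∅
  n2: in={w} out={w}
  n3: in={w} out={w}
  n4: in={w} out={w}
  n5: in=∅ out=∅

Conflict graph:
  k — {w}
  r — {t,w}
  t — {r,w}
  w — {k,r,t}
  z — ∅

N(w) = ["k", "r", "t"]

Answer: ["k", "r", "t"]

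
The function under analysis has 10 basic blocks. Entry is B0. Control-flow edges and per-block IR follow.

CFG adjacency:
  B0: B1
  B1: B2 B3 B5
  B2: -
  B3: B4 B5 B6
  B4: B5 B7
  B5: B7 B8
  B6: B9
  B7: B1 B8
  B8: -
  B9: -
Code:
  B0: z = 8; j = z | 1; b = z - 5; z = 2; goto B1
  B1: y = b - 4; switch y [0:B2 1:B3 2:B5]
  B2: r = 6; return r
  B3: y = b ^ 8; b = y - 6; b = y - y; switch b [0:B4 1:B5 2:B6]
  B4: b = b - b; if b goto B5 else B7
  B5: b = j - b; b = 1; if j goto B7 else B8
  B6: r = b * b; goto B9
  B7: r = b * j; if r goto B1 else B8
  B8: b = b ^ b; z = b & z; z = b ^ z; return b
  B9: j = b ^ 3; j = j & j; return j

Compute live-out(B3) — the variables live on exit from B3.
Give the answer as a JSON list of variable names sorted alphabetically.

Answer: ["b", "j", "z"]

Derivation:
Per-block:
  B0: {b,j,z} / ∅
  B1: {y} / {b}
  B2: {r} / ∅
  B3: {b,y} / {b}
  B4: {b} / {b}
  B5: {b} / {b,j}
  B6: {r} / {b}
  B7: {r} / {b,j}
  B8: {b,z} / {b,z}
  B9: {j} / {b}

Backward fixpoint:
  B0 li=∅ lo={b,j,z}
  B1 li={b,j,z} lo={b,j,z}
  B2 li=∅ lo=∅
  B3 li={b,j,z} lo={b,j,z}
  B4 li={b,j,z} lo={b,j,z}
  B5 li={b,j,z} lo={b,j,z}
  B6 li={b} lo={b}
  B7 li={b,j,z} lo={b,j,z}
  B8 li={b,z} lo=∅
  B9 li={b} lo=∅

live-out(B3) = ["b", "j", "z"]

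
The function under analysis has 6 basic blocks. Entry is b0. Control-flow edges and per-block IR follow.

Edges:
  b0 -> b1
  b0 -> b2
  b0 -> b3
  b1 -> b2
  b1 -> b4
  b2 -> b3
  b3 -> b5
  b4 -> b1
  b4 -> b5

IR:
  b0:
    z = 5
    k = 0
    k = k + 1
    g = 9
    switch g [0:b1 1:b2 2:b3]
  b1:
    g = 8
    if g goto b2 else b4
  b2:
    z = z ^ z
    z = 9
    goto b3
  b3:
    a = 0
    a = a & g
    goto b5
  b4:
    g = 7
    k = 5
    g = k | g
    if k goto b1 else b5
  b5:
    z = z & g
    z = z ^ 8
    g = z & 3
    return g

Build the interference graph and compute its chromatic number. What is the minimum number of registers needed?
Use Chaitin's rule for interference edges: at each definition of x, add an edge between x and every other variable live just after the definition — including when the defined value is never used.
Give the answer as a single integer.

Answer: 3

Working:
Per-block:
  b0 def {g,k,z} use ∅
  b1 def {g} use ∅
  b2 def {z} use {z}
  b3 def {a} use {g}
  b4 def {g,k} use ∅
  b5 def {g,z} use {g,z}

Live sets:
  b0: in=∅ out={g,z}
  b1: in={z} out={g,z}
  b2: in={g,z} out={g,z}
  b3: in={g,z} out={g,z}
  b4: in={z} out={g,z}
  b5: in={g,z} out=∅

Interference:
  a: {g,z}
  g: {a,k,z}
  k: {g,z}
  z: {a,g,k}

Colouring:
  lower bound: {a,g,z} mutually conflict ⇒ χ ≥ 3
  3-colouring: r0={g}  r1={z}  r2={a,k}
  χ = 3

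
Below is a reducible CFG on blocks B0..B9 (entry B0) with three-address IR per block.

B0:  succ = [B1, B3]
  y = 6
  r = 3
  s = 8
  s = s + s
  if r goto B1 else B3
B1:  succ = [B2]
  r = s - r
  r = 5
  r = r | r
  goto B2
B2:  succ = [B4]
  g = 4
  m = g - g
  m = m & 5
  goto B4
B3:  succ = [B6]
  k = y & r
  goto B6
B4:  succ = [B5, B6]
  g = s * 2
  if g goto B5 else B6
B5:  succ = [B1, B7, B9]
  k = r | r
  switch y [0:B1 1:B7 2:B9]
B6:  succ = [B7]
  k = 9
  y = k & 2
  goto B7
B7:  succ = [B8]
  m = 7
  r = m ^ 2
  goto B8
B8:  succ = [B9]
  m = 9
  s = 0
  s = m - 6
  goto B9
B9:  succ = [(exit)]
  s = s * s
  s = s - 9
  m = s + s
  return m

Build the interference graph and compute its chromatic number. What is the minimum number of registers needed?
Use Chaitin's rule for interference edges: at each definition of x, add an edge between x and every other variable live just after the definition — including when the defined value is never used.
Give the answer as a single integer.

Per-block:
  B0: def={r,s,y} ue=∅
  B1: def={r} ue={r,s}
  B2: def={g,m} ue=∅
  B3: def={k} ue={r,y}
  B4: def={g} ue={s}
  B5: def={k} ue={r,y}
  B6: def={k,y} ue=∅
  B7: def={m,r} ue=∅
  B8: def={m,s} ue=∅
  B9: def={m,s} ue={s}

Backward fixpoint:
  B0: in=∅ out={r,s,y}
  B1: in={r,s,y} out={r,s,y}
  B2: in={r,s,y} out={r,s,y}
  B3: in={r,y} out=∅
  B4: in={r,s,y} out={r,s,y}
  B5: in={r,s,y} out={r,s,y}
  B6: in=∅ out=∅
  B7: in=∅ out=∅
  B8: in=∅ out={s}
  B9: in={s} out=∅

Conflict graph:
  g: {r,s,y}
  k: {r,s,y}
  m: {r,s,y}
  r: {g,k,m,s,y}
  s: {g,k,m,r,y}
  y: {g,k,m,r,s}

Colouring:
  {g,r,s,y} pairwise interfere (4-clique) ⇒ χ ≥ 4
  assign g→r3 k→r3 m→r3 r→r0 s→r1 y→r2 — no edge inside a register ⇒ χ ≤ 4
  χ = 4

Answer: 4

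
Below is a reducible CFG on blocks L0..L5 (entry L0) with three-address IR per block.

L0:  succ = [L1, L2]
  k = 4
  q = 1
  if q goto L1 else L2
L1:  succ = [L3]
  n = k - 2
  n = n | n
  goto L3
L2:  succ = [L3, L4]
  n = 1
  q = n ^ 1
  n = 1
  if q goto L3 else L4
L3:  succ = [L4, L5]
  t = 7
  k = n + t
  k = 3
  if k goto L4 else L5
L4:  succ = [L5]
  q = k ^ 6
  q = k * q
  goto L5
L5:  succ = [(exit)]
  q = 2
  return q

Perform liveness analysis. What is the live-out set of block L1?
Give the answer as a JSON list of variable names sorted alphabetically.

Answer: ["n"]

Working:
Block summaries:
  L0 def {k,q} use ∅
  L1 def {n} use {k}
  L2 def {n,q} use ∅
  L3 def {k,t} use {n}
  L4 def {q} use {k}
  L5 def {q} use ∅

Live sets:
  L0 li=∅ lo={k}
  L1 li={k} lo={n}
  L2 li={k} lo={k,n}
  L3 li={n} lo={k}
  L4 li={k} lo=∅
  L5 li=∅ lo=∅

live-out(L1) = ["n"]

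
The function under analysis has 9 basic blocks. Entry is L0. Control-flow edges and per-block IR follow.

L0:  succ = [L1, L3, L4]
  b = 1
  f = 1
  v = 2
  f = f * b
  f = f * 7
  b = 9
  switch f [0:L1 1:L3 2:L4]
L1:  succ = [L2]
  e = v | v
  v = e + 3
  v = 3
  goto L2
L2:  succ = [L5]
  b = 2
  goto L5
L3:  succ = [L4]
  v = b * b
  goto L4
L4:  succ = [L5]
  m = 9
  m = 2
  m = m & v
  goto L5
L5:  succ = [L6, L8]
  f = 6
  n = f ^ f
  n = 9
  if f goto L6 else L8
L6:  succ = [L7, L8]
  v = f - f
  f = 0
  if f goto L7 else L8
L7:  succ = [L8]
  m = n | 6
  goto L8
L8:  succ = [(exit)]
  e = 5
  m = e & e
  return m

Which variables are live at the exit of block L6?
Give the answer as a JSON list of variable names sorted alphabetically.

Per-block:
  L0 def {b,f,v} use ∅
  L1 def {e,v} use {v}
  L2 def {b} use ∅
  L3 def {v} use {b}
  L4 def {m} use {v}
  L5 def {f,n} use ∅
  L6 def {f,v} use {f}
  L7 def {m} use {n}
  L8 def {e,m} use ∅

Backward fixpoint:
  L0 li=∅ lo={b,v}
  L1 li={v} lo=∅
  L2 li=∅ lo=∅
  L3 li={b} lo={v}
  L4 li={v} lo=∅
  L5 li=∅ lo={f,n}
  L6 li={f,n} lo={n}
  L7 li={n} lo=∅
  L8 li=∅ lo=∅

live-out(L6) = ["n"]

Answer: ["n"]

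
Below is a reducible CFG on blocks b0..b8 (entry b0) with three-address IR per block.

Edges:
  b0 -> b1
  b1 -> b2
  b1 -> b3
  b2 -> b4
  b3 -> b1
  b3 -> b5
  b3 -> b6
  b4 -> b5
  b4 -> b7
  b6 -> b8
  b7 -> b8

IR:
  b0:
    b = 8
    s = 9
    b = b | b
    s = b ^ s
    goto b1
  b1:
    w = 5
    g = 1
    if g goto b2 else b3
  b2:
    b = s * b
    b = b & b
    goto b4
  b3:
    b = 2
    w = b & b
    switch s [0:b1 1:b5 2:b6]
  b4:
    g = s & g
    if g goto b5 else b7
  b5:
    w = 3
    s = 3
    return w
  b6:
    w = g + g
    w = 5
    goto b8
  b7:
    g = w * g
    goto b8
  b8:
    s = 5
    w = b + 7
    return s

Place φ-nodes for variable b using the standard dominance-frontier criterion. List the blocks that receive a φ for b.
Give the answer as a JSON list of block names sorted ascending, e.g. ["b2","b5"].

idom tree: b1←b0 b2←b1 b3←b1 b4←b2 b5←b1 b6←b3 b7←b4 b8←b1
Join-block Dom:
  b1: preds {b0,b3}: {b0} ∩ {b0,b1,b3} = {b0}; idom=b0
  b5: preds {b3,b4}: {b0,b1,b3} ∩ {b0,b1,b2,b4} = {b0,b1}; idom=b1
  b8: preds {b6,b7}: {b0,b1,b3,b6} ∩ {b0,b1,b2,b4,b7} = {b0,b1}; idom=b1

DF derivation:
  join b1 pred b0: · stop@b0
  join b1 pred b3: b3→b1 stop@b0
  join b5 pred b3: b3 stop@b1
  join b5 pred b4: b4→b2 stop@b1
  join b8 pred b6: b6→b3 stop@b1
  join b8 pred b7: b7→b4→b2 stop@b1
  DF(b0)=∅
  DF(b1)={b1}
  DF(b2)={b5,b8}
  DF(b3)={b1,b5,b8}
  DF(b4)={b5,b8}
  DF(b5)=∅
  DF(b6)={b8}
  DF(b7)={b8}
  DF(b8)=∅

φ for b: defs {b0,b2,b3}
  DF⁺ = {b1,b5,b8}

Answer: ["b1", "b5", "b8"]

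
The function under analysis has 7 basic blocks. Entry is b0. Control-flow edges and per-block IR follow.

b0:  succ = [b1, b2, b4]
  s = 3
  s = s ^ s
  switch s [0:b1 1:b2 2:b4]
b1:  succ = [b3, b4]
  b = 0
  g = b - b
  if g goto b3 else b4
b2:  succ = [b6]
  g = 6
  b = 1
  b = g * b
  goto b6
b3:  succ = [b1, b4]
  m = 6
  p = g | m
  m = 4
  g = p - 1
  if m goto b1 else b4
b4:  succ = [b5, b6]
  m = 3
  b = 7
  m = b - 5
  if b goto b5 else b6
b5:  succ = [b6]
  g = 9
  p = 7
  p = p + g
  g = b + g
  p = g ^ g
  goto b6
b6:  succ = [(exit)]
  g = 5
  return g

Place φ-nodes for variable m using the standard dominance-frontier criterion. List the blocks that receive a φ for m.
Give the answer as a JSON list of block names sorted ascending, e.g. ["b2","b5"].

idom tree: b1←b0 b2←b0 b3←b1 b4←b0 b5←b4 b6←b0
Dom∩ at merges:
  b1: preds {b0,b3}: {b0} ∩ {b0,b1,b3} = {b0}; idom=b0
  b4: preds {b0,b1,b3}: {b0} ∩ {b0,b1} ∩ {b0,b1,b3} = {b0}; idom=b0
  b6: preds {b2,b4,b5}: {b0,b2} ∩ {b0,b4} ∩ {b0,b4,b5} = {b0}; idom=b0

Frontier:
  b1←b0: walk · to b0
  b1←b3: walk b3→b1 to b0
  b4←b0: walk · to b0
  b4←b1: walk b1 to b0
  b4←b3: walk b3→b1 to b0
  b6←b2: walk b2 to b0
  b6←b4: walk b4 to b0
  b6←b5: walk b5→b4 to b0
  b0 → ∅
  b1 → {b1,b4}
  b2 → {b6}
  b3 → {b1,b4}
  b4 → {b6}
  b5 → {b6}
  b6 → ∅

φ for m: defs {b3,b4}
  DF⁺ = {b1,b4,b6}

Answer: ["b1", "b4", "b6"]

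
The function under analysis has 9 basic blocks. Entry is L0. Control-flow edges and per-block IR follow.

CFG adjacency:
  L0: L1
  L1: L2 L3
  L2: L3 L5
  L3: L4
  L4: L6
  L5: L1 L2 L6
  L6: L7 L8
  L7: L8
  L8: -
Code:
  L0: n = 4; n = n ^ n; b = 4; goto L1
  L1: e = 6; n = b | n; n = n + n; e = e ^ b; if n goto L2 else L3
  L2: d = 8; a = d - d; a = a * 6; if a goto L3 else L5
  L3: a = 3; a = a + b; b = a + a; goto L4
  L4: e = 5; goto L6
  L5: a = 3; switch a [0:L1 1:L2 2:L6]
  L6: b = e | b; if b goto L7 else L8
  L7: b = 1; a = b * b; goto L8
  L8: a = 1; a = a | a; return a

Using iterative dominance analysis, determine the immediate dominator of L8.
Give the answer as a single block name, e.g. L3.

Answer: L6

Analysis:
idom tree: L1←L0 L2←L1 L3←L1 L4←L3 L5←L2 L6←L1 L7←L6 L8←L6
Join-block Dom:
  L1: preds {L0,L5}: {L0} ∩ {L0,L1,L2,L5} = {L0}; idom=L0
  L2: preds {L1,L5}: {L0,L1} ∩ {L0,L1,L2,L5} = {L0,L1}; idom=L1
  L3: preds {L1,L2}: {L0,L1} ∩ {L0,L1,L2} = {L0,L1}; idom=L1
  L6: preds {L4,L5}: {L0,L1,L3,L4} ∩ {L0,L1,L2,L5} = {L0,L1}; idom=L1
  L8: preds {L6,L7}: {L0,L1,L6} ∩ {L0,L1,L6,L7} = {L0,L1,L6}; idom=L6

idom(L8) = L6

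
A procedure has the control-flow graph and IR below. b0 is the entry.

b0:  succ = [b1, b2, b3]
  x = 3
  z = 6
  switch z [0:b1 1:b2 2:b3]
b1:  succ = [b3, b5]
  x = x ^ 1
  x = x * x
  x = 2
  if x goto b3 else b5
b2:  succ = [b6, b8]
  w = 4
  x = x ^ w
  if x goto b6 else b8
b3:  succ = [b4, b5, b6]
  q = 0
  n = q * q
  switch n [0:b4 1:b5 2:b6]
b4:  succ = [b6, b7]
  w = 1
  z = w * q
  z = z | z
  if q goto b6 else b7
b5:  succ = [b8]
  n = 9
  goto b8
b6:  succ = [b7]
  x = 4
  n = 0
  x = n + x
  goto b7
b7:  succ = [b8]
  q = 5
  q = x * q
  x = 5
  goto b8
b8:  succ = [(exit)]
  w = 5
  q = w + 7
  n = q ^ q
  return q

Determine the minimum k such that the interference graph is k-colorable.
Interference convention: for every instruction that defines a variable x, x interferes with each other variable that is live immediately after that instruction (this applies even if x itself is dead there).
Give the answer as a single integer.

Answer: 3

Working:
Block summaries:
  b0: {x,z} / ∅
  b1: {x} / {x}
  b2: {w,x} / {x}
  b3: {n,q} / ∅
  b4: {w,z} / {q}
  b5: {n} / ∅
  b6: {n,x} / ∅
  b7: {q,x} / {x}
  b8: {n,q,w} / ∅

Liveness:
  b0: in=∅ out={x}
  b1: in={x} out={x}
  b2: in={x} out=∅
  b3: in={x} out={q,x}
  b4: in={q,x} out={x}
  b5: in=∅ out=∅
  b6: in=∅ out={x}
  b7: in={x} out=∅
  b8: in=∅ out=∅

Interference:
  n — {q,x}
  q — {n,w,x,z}
  w — {q,x}
  x — {n,q,w,z}
  z — {q,x}

Chromatic number:
  clique {n,q,x} ⇒ need ≥ 3
  assign n→c2 q→c0 w→c2 x→c1 z→c2 — no edge inside a register ⇒ χ ≤ 3
  χ = 3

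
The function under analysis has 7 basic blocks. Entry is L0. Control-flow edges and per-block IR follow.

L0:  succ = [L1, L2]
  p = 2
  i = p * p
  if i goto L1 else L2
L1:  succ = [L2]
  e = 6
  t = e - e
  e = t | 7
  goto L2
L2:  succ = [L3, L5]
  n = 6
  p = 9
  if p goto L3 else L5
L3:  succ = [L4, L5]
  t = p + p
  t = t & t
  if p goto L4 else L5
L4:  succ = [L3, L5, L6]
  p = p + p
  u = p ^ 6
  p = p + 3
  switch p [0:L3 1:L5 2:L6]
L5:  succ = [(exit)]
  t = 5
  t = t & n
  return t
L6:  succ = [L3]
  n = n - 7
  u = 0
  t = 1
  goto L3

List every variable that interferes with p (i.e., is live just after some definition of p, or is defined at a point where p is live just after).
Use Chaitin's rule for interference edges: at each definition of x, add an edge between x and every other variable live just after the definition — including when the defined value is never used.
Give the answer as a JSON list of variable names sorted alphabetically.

Answer: ["n", "t", "u"]

Working:
Per-block:
  L0: def={i,p} ue=∅
  L1: def={e,t} ue=∅
  L2: def={n,p} ue=∅
  L3: def={t} ue={p}
  L4: def={p,u} ue={p}
  L5: def={t} ue={n}
  L6: def={n,t,u} ue={n}

Backward fixpoint:
  live L0: ∅→∅
  live L1: ∅→∅
  live L2: ∅→{n,p}
  live L3: {n,p}→{n,p}
  live L4: {n,p}→{n,p}
  live L5: {n}→∅
  live L6: {n,p}→{n,p}

Interfere edges:
  e: ∅
  i: ∅
  n: {p,t,u}
  p: {n,t,u}
  t: {n,p}
  u: {n,p}

N(p) = ["n", "t", "u"]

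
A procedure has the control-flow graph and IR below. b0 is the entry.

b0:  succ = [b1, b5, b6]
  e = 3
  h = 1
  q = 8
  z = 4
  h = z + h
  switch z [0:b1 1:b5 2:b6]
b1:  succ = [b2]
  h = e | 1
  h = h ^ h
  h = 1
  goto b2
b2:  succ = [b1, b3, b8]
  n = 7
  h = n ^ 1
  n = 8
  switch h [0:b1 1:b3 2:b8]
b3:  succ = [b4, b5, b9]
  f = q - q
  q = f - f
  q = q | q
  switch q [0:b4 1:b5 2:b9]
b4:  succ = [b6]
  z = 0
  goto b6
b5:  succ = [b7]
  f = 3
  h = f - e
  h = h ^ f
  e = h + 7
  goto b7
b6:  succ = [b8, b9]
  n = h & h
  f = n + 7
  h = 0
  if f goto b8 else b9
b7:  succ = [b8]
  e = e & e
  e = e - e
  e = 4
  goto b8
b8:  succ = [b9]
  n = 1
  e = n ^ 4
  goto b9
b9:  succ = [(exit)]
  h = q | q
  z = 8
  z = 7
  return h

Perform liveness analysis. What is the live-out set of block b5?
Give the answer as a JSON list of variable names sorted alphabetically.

Per-block:
  b0: def={e,h,q,z} ue=∅
  b1: def={h} ue={e}
  b2: def={h,n} ue=∅
  b3: def={f,q} ue={q}
  b4: def={z} ue=∅
  b5: def={e,f,h} ue={e}
  b6: def={f,h,n} ue={h}
  b7: def={e} ue={e}
  b8: def={e,n} ue=∅
  b9: def={h,z} ue={q}

Backward fixpoint:
  live b0: ∅→{e,h,q}
  live b1: {e,q}→{e,q}
  live b2: {e,q}→{e,h,q}
  live b3: {e,h,q}→{e,h,q}
  live b4: {h,q}→{h,q}
  live b5: {e,q}→{e,q}
  live b6: {h,q}→{q}
  live b7: {e,q}→{q}
  live b8: {q}→{q}
  live b9: {q}→∅

live-out(b5) = ["e", "q"]

Answer: ["e", "q"]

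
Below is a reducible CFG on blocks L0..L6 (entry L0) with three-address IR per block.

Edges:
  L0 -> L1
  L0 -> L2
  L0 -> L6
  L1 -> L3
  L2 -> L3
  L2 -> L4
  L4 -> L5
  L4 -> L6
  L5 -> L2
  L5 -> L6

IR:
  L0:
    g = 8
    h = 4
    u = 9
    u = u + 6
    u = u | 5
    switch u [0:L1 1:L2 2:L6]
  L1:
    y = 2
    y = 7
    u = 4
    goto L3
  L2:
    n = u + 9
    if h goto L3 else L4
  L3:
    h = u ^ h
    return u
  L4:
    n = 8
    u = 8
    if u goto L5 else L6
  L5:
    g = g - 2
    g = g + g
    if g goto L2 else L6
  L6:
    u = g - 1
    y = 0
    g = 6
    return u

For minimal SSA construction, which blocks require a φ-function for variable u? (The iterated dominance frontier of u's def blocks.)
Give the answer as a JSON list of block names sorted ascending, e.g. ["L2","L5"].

idom tree: L1←L0 L2←L0 L3←L0 L4←L2 L5←L4 L6←L0
Dom at joins:
  L2: preds {L0,L5}: {L0} ∩ {L0,L2,L4,L5} = {L0}; idom=L0
  L3: preds {L1,L2}: {L0,L1} ∩ {L0,L2} = {L0}; idom=L0
  L6: preds {L0,L4,L5}: {L0} ∩ {L0,L2,L4} ∩ {L0,L2,L4,L5} = {L0}; idom=L0

DF walk-up:
  L2←L0: walk · to L0
  L2←L5: walk L5→L4→L2 to L0
  L3←L1: walk L1 to L0
  L3←L2: walk L2 to L0
  L6←L0: walk · to L0
  L6←L4: walk L4→L2 to L0
  L6←L5: walk L5→L4→L2 to L0
  L0 → ∅
  L1 → {L3}
  L2 → {L2,L3,L6}
  L3 → ∅
  L4 → {L2,L6}
  L5 → {L2,L6}
  L6 → ∅

φ for u: defs {L0,L1,L4,L6}
  DF⁺ = {L2,L3,L6}

Answer: ["L2", "L3", "L6"]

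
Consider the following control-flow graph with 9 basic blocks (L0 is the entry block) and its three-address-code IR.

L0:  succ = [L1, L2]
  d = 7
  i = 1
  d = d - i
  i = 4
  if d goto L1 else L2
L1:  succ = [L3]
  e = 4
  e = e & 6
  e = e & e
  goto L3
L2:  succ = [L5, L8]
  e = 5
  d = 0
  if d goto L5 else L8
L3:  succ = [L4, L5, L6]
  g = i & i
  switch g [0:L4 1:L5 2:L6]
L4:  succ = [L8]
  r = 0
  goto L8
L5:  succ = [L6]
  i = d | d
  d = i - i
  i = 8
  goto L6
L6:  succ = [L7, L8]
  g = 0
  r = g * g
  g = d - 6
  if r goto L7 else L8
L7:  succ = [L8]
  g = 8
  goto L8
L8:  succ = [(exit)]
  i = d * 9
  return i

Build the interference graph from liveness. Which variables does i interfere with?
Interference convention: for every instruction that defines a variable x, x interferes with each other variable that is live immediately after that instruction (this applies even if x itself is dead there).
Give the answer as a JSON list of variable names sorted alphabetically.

Answer: ["d", "e"]

Derivation:
def/use:
  L0: {d,i} / ∅
  L1: {e} / ∅
  L2: {d,e} / ∅
  L3: {g} / {i}
  L4: {r} / ∅
  L5: {d,i} / {d}
  L6: {g,r} / {d}
  L7: {g} / ∅
  L8: {i} / {d}

Liveness:
  L0: in=∅ out={d,i}
  L1: in={d,i} out={d,i}
  L2: in=∅ out={d}
  L3: in={d,i} out={d}
  L4: in={d} out={d}
  L5: in={d} out={d}
  L6: in={d} out={d}
  L7: in={d} out={d}
  L8: in={d} out=∅

Conflict graph:
  d — {e,g,i,r}
  e — {d,i}
  g — {d,r}
  i — {d,e}
  r — {d,g}

N(i) = ["d", "e"]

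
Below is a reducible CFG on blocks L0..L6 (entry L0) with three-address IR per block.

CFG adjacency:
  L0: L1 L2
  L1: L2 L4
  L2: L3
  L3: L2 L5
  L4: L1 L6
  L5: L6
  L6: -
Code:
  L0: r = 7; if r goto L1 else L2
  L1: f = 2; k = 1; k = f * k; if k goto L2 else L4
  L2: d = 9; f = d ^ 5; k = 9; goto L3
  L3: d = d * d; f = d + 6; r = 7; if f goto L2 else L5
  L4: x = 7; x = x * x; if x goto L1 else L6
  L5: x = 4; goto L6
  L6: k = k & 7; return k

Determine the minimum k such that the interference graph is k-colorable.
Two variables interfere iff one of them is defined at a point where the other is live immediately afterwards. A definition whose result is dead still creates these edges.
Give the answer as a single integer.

Answer: 3

Analysis:
Block summaries:
  L0 def {r} use ∅
  L1 def {f,k} use ∅
  L2 def {d,f,k} use ∅
  L3 def {d,f,r} use {d}
  L4 def {x} use ∅
  L5 def {x} use ∅
  L6 def {k} use {k}

Backward fixpoint:
  L0 li=∅ lo=∅
  L1 li=∅ lo={k}
  L2 li=∅ lo={d,k}
  L3 li={d,k} lo={k}
  L4 li={k} lo={k}
  L5 li={k} lo={k}
  L6 li={k} lo=∅

Interfere edges:
  d — {f,k}
  f — {d,k,r}
  k — {d,f,r,x}
  r — {f,k}
  x — {k}

Chromatic number:
  {d,f,k} pairwise interfere (3-clique) ⇒ χ ≥ 3
  3-colouring: R0={k}  R1={f,x}  R2={d,r}
  χ = 3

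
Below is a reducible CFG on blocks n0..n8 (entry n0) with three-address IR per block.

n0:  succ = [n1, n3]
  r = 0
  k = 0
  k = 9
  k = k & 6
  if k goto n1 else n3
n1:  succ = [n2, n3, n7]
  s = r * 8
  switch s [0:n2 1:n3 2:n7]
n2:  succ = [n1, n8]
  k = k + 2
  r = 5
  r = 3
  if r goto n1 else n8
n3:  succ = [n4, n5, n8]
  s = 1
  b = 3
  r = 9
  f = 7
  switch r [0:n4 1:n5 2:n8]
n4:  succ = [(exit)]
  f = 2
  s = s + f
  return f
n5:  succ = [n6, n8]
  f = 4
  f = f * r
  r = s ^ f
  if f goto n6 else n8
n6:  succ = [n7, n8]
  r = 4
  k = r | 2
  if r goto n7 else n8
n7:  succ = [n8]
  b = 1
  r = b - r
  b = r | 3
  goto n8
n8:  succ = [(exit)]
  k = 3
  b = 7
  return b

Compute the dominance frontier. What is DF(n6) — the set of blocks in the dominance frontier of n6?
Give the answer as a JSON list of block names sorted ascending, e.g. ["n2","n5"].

Answer: ["n7", "n8"]

Analysis:
idom tree: n1←n0 n2←n1 n3←n0 n4←n3 n5←n3 n6←n5 n7←n0 n8←n0
Join-block Dom:
  n1: preds {n0,n2}: {n0} ∩ {n0,n1,n2} = {n0}; idom=n0
  n3: preds {n0,n1}: {n0} ∩ {n0,n1} = {n0}; idom=n0
  n7: preds {n1,n6}: {n0,n1} ∩ {n0,n3,n5,n6} = {n0}; idom=n0
  n8: preds {n2,n3,n5,n6,n7}: {n0,n1,n2} ∩ {n0,n3} ∩ {n0,n3,n5} ∩ {n0,n3,n5,n6} ∩ {n0,n7} = {n0}; idom=n0

DF walk-up:
  n1←n0: walk · to n0
  n1←n2: walk n2→n1 to n0
  n3←n0: walk · to n0
  n3←n1: walk n1 to n0
  n7←n1: walk n1 to n0
  n7←n6: walk n6→n5→n3 to n0
  n8←n2: walk n2→n1 to n0
  n8←n3: walk n3 to n0
  n8←n5: walk n5→n3 to n0
  n8←n6: walk n6→n5→n3 to n0
  n8←n7: walk n7 to n0
  DF(n0)=∅
  DF(n1)={n1,n3,n7,n8}
  DF(n2)={n1,n8}
  DF(n3)={n7,n8}
  DF(n4)=∅
  DF(n5)={n7,n8}
  DF(n6)={n7,n8}
  DF(n7)={n8}
  DF(n8)=∅

DF(n6) = ["n7", "n8"]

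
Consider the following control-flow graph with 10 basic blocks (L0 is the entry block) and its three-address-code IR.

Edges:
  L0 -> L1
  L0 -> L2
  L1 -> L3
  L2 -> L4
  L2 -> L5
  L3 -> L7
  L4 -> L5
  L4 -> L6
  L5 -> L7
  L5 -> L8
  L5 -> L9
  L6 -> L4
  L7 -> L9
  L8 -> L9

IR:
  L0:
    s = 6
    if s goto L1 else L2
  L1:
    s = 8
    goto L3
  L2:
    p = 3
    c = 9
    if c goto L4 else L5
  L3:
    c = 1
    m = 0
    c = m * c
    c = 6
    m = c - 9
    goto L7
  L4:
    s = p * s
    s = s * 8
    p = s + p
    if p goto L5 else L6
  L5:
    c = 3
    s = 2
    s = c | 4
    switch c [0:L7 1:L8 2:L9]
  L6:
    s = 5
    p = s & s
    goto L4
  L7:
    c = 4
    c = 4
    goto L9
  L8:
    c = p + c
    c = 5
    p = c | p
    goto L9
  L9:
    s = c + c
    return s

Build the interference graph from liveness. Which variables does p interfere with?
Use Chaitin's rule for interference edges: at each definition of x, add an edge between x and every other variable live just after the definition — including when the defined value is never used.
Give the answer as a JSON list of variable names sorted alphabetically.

Answer: ["c", "s"]

Working:
Block summaries:
  L0: {s} / ∅
  L1: {s} / ∅
  L2: {c,p} / ∅
  L3: {c,m} / ∅
  L4: {p,s} / {p,s}
  L5: {c,s} / ∅
  L6: {p,s} / ∅
  L7: {c} / ∅
  L8: {c,p} / {c,p}
  L9: {s} / {c}

Backward fixpoint:
  L0 li=∅ lo={s}
  L1 li=∅ lo=∅
  L2 li={s} lo={p,s}
  L3 li=∅ lo=∅
  L4 li={p,s} lo={p}
  L5 li={p} lo={c,p}
  L6 li=∅ lo={p,s}
  L7 li=∅ lo={c}
  L8 li={c,p} lo={c}
  L9 li={c} lo=∅

Interference:
  c: {m,p,s}
  m: {c}
  p: {c,s}
  s: {c,p}

N(p) = ["c", "s"]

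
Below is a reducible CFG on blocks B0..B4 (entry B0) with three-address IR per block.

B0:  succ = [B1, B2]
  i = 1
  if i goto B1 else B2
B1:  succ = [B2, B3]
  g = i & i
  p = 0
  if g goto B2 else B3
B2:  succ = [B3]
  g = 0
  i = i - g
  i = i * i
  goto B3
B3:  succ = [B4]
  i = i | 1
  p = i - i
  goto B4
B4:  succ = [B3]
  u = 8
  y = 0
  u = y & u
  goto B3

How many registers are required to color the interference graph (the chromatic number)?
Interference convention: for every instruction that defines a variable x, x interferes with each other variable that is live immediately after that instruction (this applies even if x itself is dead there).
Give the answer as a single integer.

Answer: 3

Derivation:
Block summaries:
  B0 def {i} use ∅
  B1 def {g,p} use {i}
  B2 def {g,i} use {i}
  B3 def {i,p} use {i}
  B4 def {u,y} use ∅

Live sets:
  B0 li=∅ lo={i}
  B1 li={i} lo={i}
  B2 li={i} lo={i}
  B3 li={i} lo={i}
  B4 li={i} lo={i}

Interference:
  g: {i,p}
  i: {g,p,u,y}
  p: {g,i}
  u: {i,y}
  y: {i,u}

Registers:
  lower bound: {g,i,p} mutually conflict ⇒ χ ≥ 3
  3-colouring: c0={i}  c1={g,u}  c2={p,y}
  χ = 3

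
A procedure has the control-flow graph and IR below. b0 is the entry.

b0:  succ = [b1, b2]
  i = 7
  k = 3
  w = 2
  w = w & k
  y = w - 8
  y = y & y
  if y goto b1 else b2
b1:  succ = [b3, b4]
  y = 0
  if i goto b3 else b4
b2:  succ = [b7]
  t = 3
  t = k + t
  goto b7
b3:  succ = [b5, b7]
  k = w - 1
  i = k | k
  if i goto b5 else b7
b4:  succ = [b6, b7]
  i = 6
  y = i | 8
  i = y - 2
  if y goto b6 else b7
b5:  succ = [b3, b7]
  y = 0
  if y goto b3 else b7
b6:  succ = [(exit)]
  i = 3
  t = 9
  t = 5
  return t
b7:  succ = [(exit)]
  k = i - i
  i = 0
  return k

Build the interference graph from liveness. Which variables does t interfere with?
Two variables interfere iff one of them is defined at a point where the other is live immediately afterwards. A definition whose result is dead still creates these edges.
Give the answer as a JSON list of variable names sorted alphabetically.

Block summaries:
  b0 def {i,k,w,y} use ∅
  b1 def {y} use {i}
  b2 def {t} use {k}
  b3 def {i,k} use {w}
  b4 def {i,y} use ∅
  b5 def {y} use ∅
  b6 def {i,t} use ∅
  b7 def {i,k} use {i}

Backward fixpoint:
  b0: in=∅ out={i,k,w}
  b1: in={i,w} out={w}
  b2: in={i,k} out={i}
  b3: in={w} out={i,w}
  b4: in=∅ out={i}
  b5: in={i,w} out={i,w}
  b6: in=∅ out=∅
  b7: in={i} out=∅

Interference:
  i — {k,t,w,y}
  k — {i,t,w,y}
  t — {i,k}
  w — {i,k,y}
  y — {i,k,w}

N(t) = ["i", "k"]

Answer: ["i", "k"]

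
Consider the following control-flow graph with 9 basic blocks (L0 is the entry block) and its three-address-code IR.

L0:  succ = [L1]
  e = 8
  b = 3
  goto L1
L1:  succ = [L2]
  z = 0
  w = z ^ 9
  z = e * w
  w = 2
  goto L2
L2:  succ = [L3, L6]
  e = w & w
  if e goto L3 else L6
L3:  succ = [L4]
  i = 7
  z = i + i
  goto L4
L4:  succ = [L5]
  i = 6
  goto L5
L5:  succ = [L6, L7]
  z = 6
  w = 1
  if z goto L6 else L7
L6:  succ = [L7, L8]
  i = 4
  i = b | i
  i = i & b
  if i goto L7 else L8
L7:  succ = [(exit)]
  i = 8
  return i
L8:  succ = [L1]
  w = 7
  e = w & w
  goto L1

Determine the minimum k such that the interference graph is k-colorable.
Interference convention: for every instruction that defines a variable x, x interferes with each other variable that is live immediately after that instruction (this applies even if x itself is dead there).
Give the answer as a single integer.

Answer: 4

Working:
Per-block:
  L0: {b,e} / ∅
  L1: {w,z} / {e}
  L2: {e} / {w}
  L3: {i,z} / ∅
  L4: {i} / ∅
  L5: {w,z} / ∅
  L6: {i} / {b}
  L7: {i} / ∅
  L8: {e,w} / ∅

Backward fixpoint:
  L0: in=∅ out={b,e}
  L1: in={b,e} out={b,w}
  L2: in={b,w} out={b}
  L3: in={b} out={b}
  L4: in={b} out={b}
  L5: in={b} out={b}
  L6: in={b} out={b}
  L7: in=∅ out=∅
  L8: in={b} out={b,e}

Conflict graph:
  b: {e,i,w,z}
  e: {b,w,z}
  i: {b}
  w: {b,e,z}
  z: {b,e,w}

Registers:
  lower bound: {b,e,w,z} mutually conflict ⇒ χ ≥ 4
  assign b→R0 e→R1 i→R1 w→R2 z→R3 — no edge inside a register ⇒ χ ≤ 4
  χ = 4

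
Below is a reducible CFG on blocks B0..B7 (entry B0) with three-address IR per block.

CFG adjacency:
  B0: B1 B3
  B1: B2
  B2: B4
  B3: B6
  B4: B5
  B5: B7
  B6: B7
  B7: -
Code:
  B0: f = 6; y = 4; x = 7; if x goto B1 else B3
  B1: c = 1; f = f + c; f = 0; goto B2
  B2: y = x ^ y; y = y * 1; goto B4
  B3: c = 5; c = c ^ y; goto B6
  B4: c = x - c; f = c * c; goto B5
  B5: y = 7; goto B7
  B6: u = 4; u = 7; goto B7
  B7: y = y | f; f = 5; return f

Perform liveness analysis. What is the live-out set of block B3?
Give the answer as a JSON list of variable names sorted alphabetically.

Answer: ["f", "y"]

Derivation:
Block summaries:
  B0: {f,x,y} / ∅
  B1: {c,f} / {f}
  B2: {y} / {x,y}
  B3: {c} / {y}
  B4: {c,f} / {c,x}
  B5: {y} / ∅
  B6: {u} / ∅
  B7: {f,y} / {f,y}

Backward fixpoint:
  B0: in=∅ out={f,x,y}
  B1: in={f,x,y} out={c,x,y}
  B2: in={c,x,y} out={c,x}
  B3: in={f,y} out={f,y}
  B4: in={c,x} out={f}
  B5: in={f} out={f,y}
  B6: in={f,y} out={f,y}
  B7: in={f,y} out=∅

live-out(B3) = ["f", "y"]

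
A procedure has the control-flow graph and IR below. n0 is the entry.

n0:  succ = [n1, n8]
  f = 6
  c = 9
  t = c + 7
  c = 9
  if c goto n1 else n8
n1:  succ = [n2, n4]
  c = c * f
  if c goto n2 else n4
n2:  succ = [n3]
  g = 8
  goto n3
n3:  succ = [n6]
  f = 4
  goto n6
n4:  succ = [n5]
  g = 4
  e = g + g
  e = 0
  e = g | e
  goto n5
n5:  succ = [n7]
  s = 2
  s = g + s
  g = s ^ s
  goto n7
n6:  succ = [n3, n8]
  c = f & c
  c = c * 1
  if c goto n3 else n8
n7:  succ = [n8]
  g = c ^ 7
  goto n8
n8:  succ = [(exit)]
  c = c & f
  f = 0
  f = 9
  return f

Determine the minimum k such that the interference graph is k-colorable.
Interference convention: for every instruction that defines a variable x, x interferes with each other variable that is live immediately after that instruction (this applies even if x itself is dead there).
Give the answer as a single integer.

Per-block:
  n0: def={c,f,t} ue=∅
  n1: def={c} ue={c,f}
  n2: def={g} ue=∅
  n3: def={f} ue=∅
  n4: def={e,g} ue=∅
  n5: def={g,s} ue={g}
  n6: def={c} ue={c,f}
  n7: def={g} ue={c}
  n8: def={c,f} ue={c,f}

Live sets:
  n0: in=∅ out={c,f}
  n1: in={c,f} out={c,f}
  n2: in={c} out={c}
  n3: in={c} out={c,f}
  n4: in={c,f} out={c,f,g}
  n5: in={c,f,g} out={c,f}
  n6: in={c,f} out={c,f}
  n7: in={c,f} out={c,f}
  n8: in={c,f} out=∅

Interference:
  c — {e,f,g,s}
  e — {c,f,g}
  f — {c,e,g,s,t}
  g — {c,e,f,s}
  s — {c,f,g}
  t — {f}

Registers:
  {c,e,f,g} pairwise interfere (4-clique) ⇒ χ ≥ 4
  4-colouring: c0={f}  c1={c,t}  c2={g}  c3={e,s}
  χ = 4

Answer: 4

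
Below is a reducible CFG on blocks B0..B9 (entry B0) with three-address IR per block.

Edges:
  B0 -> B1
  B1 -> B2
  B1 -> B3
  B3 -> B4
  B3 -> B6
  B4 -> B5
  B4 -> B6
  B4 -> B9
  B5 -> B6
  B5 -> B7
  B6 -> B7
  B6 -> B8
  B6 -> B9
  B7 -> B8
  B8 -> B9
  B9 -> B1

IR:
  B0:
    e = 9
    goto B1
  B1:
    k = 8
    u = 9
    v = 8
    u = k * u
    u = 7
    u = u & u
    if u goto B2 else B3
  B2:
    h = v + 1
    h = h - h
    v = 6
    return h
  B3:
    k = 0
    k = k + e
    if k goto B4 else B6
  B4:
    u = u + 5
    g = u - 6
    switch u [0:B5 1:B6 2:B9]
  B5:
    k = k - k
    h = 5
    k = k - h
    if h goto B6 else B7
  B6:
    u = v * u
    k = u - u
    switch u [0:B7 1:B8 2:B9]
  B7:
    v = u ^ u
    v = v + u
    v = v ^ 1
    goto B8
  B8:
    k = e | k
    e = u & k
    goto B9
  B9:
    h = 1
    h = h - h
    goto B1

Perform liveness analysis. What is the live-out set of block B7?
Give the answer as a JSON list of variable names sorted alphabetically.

Answer: ["e", "k", "u"]

Derivation:
Per-block:
  B0: def={e} ue=∅
  B1: def={k,u,v} ue=∅
  B2: def={h,v} ue={v}
  B3: def={k} ue={e}
  B4: def={g,u} ue={u}
  B5: def={h,k} ue={k}
  B6: def={k,u} ue={u,v}
  B7: def={v} ue={u}
  B8: def={e,k} ue={e,k,u}
  B9: def={h} ue=∅

Backward fixpoint:
  B0: in=∅ out={e}
  B1: in={e} out={e,u,v}
  B2: in={v} out=∅
  B3: in={e,u,v} out={e,k,u,v}
  B4: in={e,k,u,v} out={e,k,u,v}
  B5: in={e,k,u,v} out={e,k,u,v}
  B6: in={e,u,v} out={e,k,u}
  B7: in={e,k,u} out={e,k,u}
  B8: in={e,k,u} out={e}
  B9: in={e} out={e}

live-out(B7) = ["e", "k", "u"]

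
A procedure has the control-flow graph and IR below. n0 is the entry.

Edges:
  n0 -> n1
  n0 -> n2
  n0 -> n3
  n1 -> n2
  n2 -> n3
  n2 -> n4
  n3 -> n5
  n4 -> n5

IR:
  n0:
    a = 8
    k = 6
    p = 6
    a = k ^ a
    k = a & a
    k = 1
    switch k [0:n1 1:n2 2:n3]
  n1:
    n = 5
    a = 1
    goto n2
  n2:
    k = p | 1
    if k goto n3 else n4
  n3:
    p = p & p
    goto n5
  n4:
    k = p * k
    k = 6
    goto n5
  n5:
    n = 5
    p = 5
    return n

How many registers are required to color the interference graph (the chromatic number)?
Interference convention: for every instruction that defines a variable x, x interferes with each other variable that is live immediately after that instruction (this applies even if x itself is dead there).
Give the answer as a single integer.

Block summaries:
  n0 def {a,k,p} use ∅
  n1 def {a,n} use ∅
  n2 def {k} use {p}
  n3 def {p} use {p}
  n4 def {k} use {k,p}
  n5 def {n,p} use ∅

Liveness:
  n0 li=∅ lo={p}
  n1 li={p} lo={p}
  n2 li={p} lo={k,p}
  n3 li={p} lo=∅
  n4 li={k,p} lo=∅
  n5 li=∅ lo=∅

Conflict graph:
  a — {k,p}
  k — {a,p}
  n — {p}
  p — {a,k,n}

Colouring:
  {a,k,p} pairwise interfere (3-clique) ⇒ χ ≥ 3
  assign a→c1 k→c2 n→c1 p→c0 — no edge inside a register ⇒ χ ≤ 3
  χ = 3

Answer: 3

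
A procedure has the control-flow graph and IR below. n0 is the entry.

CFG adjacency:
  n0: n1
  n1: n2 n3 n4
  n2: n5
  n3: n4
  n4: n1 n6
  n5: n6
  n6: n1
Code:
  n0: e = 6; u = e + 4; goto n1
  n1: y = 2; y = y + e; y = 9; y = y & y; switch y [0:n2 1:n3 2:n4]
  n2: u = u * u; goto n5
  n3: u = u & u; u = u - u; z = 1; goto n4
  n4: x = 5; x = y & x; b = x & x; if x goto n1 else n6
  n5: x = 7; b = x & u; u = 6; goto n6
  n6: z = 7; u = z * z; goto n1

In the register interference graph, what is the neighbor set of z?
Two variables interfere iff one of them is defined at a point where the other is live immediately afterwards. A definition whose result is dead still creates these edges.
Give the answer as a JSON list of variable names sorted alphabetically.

def/use:
  n0 def {e,u} use ∅
  n1 def {y} use {e}
  n2 def {u} use {u}
  n3 def {u,z} use {u}
  n4 def {b,x} use {y}
  n5 def {b,u,x} use {u}
  n6 def {u,z} use ∅

Liveness:
  live n0: ∅→{e,u}
  live n1: {e,u}→{e,u,y}
  live n2: {e,u}→{e,u}
  live n3: {e,u,y}→{e,u,y}
  live n4: {e,u,y}→{e,u}
  live n5: {e,u}→{e}
  live n6: {e}→{e,u}

Interfere edges:
  b: {e,u,x}
  e: {b,u,x,y,z}
  u: {b,e,x,y,z}
  x: {b,e,u,y}
  y: {e,u,x,z}
  z: {e,u,y}

N(z) = ["e", "u", "y"]

Answer: ["e", "u", "y"]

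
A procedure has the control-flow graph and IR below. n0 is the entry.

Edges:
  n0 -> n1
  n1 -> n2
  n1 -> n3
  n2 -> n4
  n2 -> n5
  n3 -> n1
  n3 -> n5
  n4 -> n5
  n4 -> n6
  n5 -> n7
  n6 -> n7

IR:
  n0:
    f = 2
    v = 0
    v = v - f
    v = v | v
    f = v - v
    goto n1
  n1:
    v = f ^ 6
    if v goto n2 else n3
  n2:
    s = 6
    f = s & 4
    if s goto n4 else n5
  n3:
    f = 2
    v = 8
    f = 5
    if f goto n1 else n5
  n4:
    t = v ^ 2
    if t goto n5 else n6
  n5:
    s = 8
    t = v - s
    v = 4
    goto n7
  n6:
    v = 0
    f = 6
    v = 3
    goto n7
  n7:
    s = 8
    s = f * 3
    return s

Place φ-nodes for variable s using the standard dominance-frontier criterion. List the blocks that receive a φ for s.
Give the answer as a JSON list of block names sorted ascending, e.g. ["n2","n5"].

Answer: ["n5", "n7"]

Analysis:
idom tree: n1←n0 n2←n1 n3←n1 n4←n2 n5←n1 n6←n4 n7←n1
Join-block Dom:
  n1: preds {n0,n3}: {n0} ∩ {n0,n1,n3} = {n0}; idom=n0
  n5: preds {n2,n3,n4}: {n0,n1,n2} ∩ {n0,n1,n3} ∩ {n0,n1,n2,n4} = {n0,n1}; idom=n1
  n7: preds {n5,n6}: {n0,n1,n5} ∩ {n0,n1,n2,n4,n6} = {n0,n1}; idom=n1

Frontier:
  n1←n0: walk · to n0
  n1←n3: walk n3→n1 to n0
  n5←n2: walk n2 to n1
  n5←n3: walk n3 to n1
  n5←n4: walk n4→n2 to n1
  n7←n5: walk n5 to n1
  n7←n6: walk n6→n4→n2 to n1
  n0 → ∅
  n1 → {n1}
  n2 → {n5,n7}
  n3 → {n1,n5}
  n4 → {n5,n7}
  n5 → {n7}
  n6 → {n7}
  n7 → ∅

φ for s: defs {n2,n5,n7}
  DF⁺ = {n5,n7}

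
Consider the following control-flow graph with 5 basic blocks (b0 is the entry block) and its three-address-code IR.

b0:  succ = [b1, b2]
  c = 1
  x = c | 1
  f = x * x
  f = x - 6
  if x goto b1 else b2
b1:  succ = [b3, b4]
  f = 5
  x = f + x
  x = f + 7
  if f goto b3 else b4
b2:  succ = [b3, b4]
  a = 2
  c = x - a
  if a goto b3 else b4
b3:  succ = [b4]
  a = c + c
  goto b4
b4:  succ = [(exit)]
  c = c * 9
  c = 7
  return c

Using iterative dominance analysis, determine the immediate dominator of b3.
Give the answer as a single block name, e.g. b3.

Answer: b0

Analysis:
idom tree: b1←b0 b2←b0 b3←b0 b4←b0
Dom∩ at merges:
  b3: preds {b1,b2}: {b0,b1} ∩ {b0,b2} = {b0}; idom=b0
  b4: preds {b1,b2,b3}: {b0,b1} ∩ {b0,b2} ∩ {b0,b3} = {b0}; idom=b0

idom(b3) = b0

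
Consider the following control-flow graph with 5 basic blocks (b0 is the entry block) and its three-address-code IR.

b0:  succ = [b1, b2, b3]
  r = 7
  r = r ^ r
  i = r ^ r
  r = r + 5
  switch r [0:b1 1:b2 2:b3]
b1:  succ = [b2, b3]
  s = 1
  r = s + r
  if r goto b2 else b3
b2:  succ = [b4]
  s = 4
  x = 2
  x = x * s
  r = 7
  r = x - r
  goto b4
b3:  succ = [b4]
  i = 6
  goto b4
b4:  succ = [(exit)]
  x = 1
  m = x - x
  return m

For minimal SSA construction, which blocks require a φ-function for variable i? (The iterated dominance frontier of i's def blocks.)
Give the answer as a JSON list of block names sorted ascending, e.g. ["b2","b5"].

Answer: ["b4"]

Analysis:
idom tree: b1←b0 b2←b0 b3←b0 b4←b0
Join-block Dom:
  b2: preds {b0,b1}: {b0} ∩ {b0,b1} = {b0}; idom=b0
  b3: preds {b0,b1}: {b0} ∩ {b0,b1} = {b0}; idom=b0
  b4: preds {b2,b3}: {b0,b2} ∩ {b0,b3} = {b0}; idom=b0

DF walk-up:
  b2←b0: walk · to b0
  b2←b1: walk b1 to b0
  b3←b0: walk · to b0
  b3←b1: walk b1 to b0
  b4←b2: walk b2 to b0
  b4←b3: walk b3 to b0
  b0: DF=∅
  b1: DF={b2,b3}
  b2: DF={b4}
  b3: DF={b4}
  b4: DF=∅

φ for i: defs {b0,b3}
  DF⁺ = {b4}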